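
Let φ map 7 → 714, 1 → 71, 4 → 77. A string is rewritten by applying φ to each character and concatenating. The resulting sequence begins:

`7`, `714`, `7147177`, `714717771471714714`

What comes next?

Rewriting the 18 symbols of 714717771471714714 one by one yields 714 71 77 714 71 714 714 714 71 77 714 71 714 71 77 714 71 77; concatenated:

71471777147171471471471777147171471777147177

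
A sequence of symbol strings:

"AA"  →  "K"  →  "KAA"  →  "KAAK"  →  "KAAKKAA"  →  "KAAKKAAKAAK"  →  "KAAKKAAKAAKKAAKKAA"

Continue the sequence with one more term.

KAAKKAAKAAKKAAKKAAKAAKKAAKAAK

Each term (from the third on) is the previous term followed by the one before it: term 3 = K·AA = KAA.
Continuing: KAAKKAAKAAKKAAKKAA · KAAKKAAKAAK gives term 8.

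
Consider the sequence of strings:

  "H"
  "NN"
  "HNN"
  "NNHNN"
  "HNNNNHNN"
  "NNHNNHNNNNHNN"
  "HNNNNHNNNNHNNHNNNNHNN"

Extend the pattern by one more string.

This is a Fibonacci-style word recurrence s(k) = s(k−2)·s(k−1): e.g. H·NN = HNN.
Continuing: NNHNNHNNNNHNN · HNNNNHNNNNHNNHNNNNHNN gives term 8.

NNHNNHNNNNHNNHNNNNHNNNNHNNHNNNNHNN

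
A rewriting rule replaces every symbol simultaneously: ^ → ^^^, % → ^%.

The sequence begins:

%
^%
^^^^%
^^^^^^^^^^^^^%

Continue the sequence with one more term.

Rewriting the 14 symbols of ^^^^^^^^^^^^^% one by one yields ^^^ ^^^ ^^^ ^^^ ^^^ ^^^ ^^^ ^^^ ^^^ ^^^ ^^^ ^^^ ^^^ ^%; concatenated:

^^^^^^^^^^^^^^^^^^^^^^^^^^^^^^^^^^^^^^^^%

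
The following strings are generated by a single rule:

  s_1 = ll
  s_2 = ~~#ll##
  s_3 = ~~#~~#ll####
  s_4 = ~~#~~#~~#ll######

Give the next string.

Each term wraps the previous one in ~~# on the left and ## on the right.
One more step from ~~#~~#~~#ll###### gives the answer.

~~#~~#~~#~~#ll########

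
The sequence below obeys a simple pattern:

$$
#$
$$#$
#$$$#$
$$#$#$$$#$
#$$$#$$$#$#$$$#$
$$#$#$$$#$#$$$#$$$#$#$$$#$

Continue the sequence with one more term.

This is a Fibonacci-style word recurrence s(k) = s(k−2)·s(k−1): e.g. $$·#$ = $$#$.
The next term joins #$$$#$$$#$#$$$#$ and $$#$#$$$#$#$$$#$$$#$#$$$#$.

#$$$#$$$#$#$$$#$$$#$#$$$#$#$$$#$$$#$#$$$#$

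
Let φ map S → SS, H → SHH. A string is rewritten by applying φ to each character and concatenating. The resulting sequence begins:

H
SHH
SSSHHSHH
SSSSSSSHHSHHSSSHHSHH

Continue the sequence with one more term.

Rewriting the 20 symbols of SSSSSSSHHSHHSSSHHSHH one by one yields SS SS SS SS SS SS SS SHH SHH SS SHH SHH SS SS SS SHH SHH SS SHH SHH; concatenated:

SSSSSSSSSSSSSSSHHSHHSSSHHSHHSSSSSSSHHSHHSSSHHSHH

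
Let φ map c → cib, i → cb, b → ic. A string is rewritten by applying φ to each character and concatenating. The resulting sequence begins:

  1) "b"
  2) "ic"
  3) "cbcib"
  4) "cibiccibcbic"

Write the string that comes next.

Expanding cibiccibcbic: c→cib, i→cb, b→ic, i→cb, c→cib, c→cib, i→cb, b→ic, c→cib, b→ic, i→cb, c→cib. Concatenated: cib cb ic cb cib cib cb ic cib ic cb cib.

cibcbiccbcibcibcbiccibiccbcib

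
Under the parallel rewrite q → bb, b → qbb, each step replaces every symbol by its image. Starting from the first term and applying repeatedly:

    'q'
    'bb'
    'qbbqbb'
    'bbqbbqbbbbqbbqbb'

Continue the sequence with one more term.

qbbqbbbbqbbqbbbbqbbqbbqbbqbbbbqbbqbbbbqbbqbb

Applying the rule to each of the 16 symbols of bbqbbqbbbbqbbqbb gives the pieces qbb qbb bb qbb qbb bb qbb qbb qbb qbb bb qbb qbb bb qbb qbb, which concatenate to the answer.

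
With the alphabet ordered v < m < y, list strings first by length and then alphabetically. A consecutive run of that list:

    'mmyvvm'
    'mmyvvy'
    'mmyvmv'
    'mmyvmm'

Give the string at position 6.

mmyvyv

Continuing the enumeration 2 steps past mmyvmm: mmyvmm → mmyvmy → (answer).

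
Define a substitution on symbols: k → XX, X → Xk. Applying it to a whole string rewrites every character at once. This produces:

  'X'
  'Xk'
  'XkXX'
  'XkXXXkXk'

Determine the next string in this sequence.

XkXXXkXkXkXXXkXX

Rewriting each symbol of XkXXXkXk: X→Xk, k→XX, X→Xk, X→Xk, X→Xk, k→XX, X→Xk, k→XX, which concatenates to Xk XX Xk Xk Xk XX Xk XX.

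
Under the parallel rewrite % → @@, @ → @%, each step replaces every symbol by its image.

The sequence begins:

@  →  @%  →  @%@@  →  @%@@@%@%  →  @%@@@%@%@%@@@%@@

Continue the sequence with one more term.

Replace each of the 16 characters of @%@@@%@%@%@@@%@@ in place — @% @@ @% @% @% @@ @% @@ @% @@ @% @% @% @@ @% @% — and concatenate.

@%@@@%@%@%@@@%@@@%@@@%@%@%@@@%@%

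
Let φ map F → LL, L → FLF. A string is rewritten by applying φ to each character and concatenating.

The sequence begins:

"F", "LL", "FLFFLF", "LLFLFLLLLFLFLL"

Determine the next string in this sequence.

Applying the rule to each of the 14 symbols of LLFLFLLLLFLFLL gives the pieces FLF FLF LL FLF LL FLF FLF FLF FLF LL FLF LL FLF FLF, which concatenate to the answer.

FLFFLFLLFLFLLFLFFLFFLFFLFLLFLFLLFLFFLF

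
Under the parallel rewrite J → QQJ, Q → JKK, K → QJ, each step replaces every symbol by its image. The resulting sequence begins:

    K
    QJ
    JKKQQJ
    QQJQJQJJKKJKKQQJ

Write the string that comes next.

JKKJKKQQJJKKQQJJKKQQJQQJQJQJQQJQJQJJKKJKKQQJ

Applying the rule to each of the 16 symbols of QQJQJQJJKKJKKQQJ gives the pieces JKK JKK QQJ JKK QQJ JKK QQJ QQJ QJ QJ QQJ QJ QJ JKK JKK QQJ, which concatenate to the answer.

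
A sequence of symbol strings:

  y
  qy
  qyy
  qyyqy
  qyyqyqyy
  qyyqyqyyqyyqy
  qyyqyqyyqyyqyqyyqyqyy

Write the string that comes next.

This is a Fibonacci-style word recurrence s(k) = s(k−1)·s(k−2): e.g. qy·y = qyy.
Continuing: qyyqyqyyqyyqyqyyqyqyy · qyyqyqyyqyyqy gives term 8.

qyyqyqyyqyyqyqyyqyqyyqyyqyqyyqyyqy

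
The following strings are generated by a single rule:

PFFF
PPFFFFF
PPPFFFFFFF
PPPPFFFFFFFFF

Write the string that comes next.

PPPPPFFFFFFFFFFF

Each string has the form P^{n} F^{2n+1} (n = 1, 2, …).
At n = 5 the blocks have lengths 5, 11.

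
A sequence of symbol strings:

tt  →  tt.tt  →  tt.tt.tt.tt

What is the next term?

Every step duplicates the string with '.' between the halves.
So the next term is two copies of tt.tt.tt.tt with '.' between the halves.

tt.tt.tt.tt.tt.tt.tt.tt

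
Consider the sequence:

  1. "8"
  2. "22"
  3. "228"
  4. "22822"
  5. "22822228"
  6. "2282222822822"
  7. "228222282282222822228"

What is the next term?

Each term (from the third on) is the previous term followed by the one before it: term 3 = 22·8 = 228.
The next term joins 228222282282222822228 and 2282222822822.

2282222822822228222282282222822822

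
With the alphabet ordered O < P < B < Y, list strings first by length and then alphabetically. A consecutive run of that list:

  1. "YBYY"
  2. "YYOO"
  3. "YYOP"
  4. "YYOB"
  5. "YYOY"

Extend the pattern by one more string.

The successor of YYOY increments the rightmost position that isn't already Y and resets every position after it to O.

YYPO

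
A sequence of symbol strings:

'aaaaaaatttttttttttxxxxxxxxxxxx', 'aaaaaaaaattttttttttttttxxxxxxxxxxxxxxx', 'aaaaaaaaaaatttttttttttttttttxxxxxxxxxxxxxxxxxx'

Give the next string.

Each string has the form a^{2n+1} t^{3n+2} x^{3n+3}, where the shown terms are n = 3, 4, 5.
At n = 6 the blocks have lengths 13, 20, 21.

aaaaaaaaaaaaattttttttttttttttttttxxxxxxxxxxxxxxxxxxxxx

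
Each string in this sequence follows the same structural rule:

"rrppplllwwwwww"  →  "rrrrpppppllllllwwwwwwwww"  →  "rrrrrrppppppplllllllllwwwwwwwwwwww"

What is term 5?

The n-th term is 2n r's then 2n+1 p's then 3n l's then 3n+3 w's (n = 1, 2, …).
Setting n = 5 gives 10, 11, 15, 18 characters in each block.

rrrrrrrrrrppppppppppplllllllllllllllwwwwwwwwwwwwwwwwww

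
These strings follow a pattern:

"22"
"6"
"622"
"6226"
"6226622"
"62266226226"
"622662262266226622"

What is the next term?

62266226226622662262266226226

This is a Fibonacci-style word recurrence s(k) = s(k−1)·s(k−2): e.g. 6·22 = 622.
So term 8 is 622662262266226622·62266226226.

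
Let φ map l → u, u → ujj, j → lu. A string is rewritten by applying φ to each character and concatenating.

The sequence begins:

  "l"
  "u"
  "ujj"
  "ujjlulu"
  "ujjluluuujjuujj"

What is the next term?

φ(ujjluluuujjuujj) expands symbol-by-symbol to ujj lu lu u ujj u ujj ujj ujj lu lu ujj ujj lu lu; joining the 15 pieces gives the next term.

ujjluluuujjuujjujjujjluluujjujjlulu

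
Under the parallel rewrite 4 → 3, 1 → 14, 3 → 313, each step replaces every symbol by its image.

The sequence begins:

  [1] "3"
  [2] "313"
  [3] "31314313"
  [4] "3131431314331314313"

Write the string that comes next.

31314313143313143131433133131431314331314313

Replace each of the 19 characters of 3131431314331314313 in place — 313 14 313 14 3 313 14 313 14 3 313 313 14 313 14 3 313 14 313 — and concatenate.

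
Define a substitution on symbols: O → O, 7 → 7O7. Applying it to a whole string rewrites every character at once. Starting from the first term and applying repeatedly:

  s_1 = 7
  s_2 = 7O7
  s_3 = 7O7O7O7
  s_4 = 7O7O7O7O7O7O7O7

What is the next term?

Rewriting the 15 symbols of 7O7O7O7O7O7O7O7 one by one yields 7O7 O 7O7 O 7O7 O 7O7 O 7O7 O 7O7 O 7O7 O 7O7; concatenated:

7O7O7O7O7O7O7O7O7O7O7O7O7O7O7O7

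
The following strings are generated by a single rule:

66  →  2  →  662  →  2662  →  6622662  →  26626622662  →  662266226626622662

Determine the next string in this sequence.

26626622662662266226626622662

This is a Fibonacci-style word recurrence s(k) = s(k−2)·s(k−1): e.g. 66·2 = 662.
Continuing: 26626622662 · 662266226626622662 gives term 8.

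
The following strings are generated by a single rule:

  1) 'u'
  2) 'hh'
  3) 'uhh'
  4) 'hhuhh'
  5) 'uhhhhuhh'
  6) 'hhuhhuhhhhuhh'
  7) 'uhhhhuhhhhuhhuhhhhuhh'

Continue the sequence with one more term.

From term 3 onward, concatenate the second-to-last term with the last: u·hh = uhh, hh·uhh = hhuhh, …
So term 8 is hhuhhuhhhhuhh·uhhhhuhhhhuhhuhhhhuhh.

hhuhhuhhhhuhhuhhhhuhhhhuhhuhhhhuhh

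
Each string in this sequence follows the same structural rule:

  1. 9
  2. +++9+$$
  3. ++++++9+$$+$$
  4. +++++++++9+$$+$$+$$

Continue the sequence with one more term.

++++++++++++9+$$+$$+$$+$$

s(k+1) = +++·s(k)·+$$, so each term gains +++ as a prefix and +$$ as a suffix.
One more step from +++++++++9+$$+$$+$$ gives the answer.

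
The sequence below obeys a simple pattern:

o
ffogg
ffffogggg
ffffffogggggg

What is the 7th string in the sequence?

ffffffffffffogggggggggggg

Every step adds ff to the front and gg to the end of the previous string.
From ffffffogggggg, 3 further steps: ffffffogggggg → ffffffffogggggggg → ffffffffffogggggggggg → (answer).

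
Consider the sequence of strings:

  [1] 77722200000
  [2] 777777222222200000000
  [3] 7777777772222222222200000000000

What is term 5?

The n-th term is 3n 7's then 4n-1 2's then 3n+2 0's (n = 1, 2, …).
At n = 5 the blocks have lengths 15, 19, 17.

777777777777777222222222222222222200000000000000000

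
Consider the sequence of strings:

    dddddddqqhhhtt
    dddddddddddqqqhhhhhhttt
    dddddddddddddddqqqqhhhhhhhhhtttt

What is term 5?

dddddddddddddddddddddddqqqqqqhhhhhhhhhhhhhhhtttttt

Each string has the form d^{4n+3} q^{n+1} h^{3n} t^{n+1} (n = 1, 2, …).
Setting n = 5 gives 23, 6, 15, 6 characters in each block.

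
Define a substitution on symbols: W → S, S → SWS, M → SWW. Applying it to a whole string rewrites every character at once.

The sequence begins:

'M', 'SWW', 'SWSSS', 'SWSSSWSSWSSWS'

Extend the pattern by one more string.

Rewriting the 13 symbols of SWSSSWSSWSSWS one by one yields SWS S SWS SWS SWS S SWS SWS S SWS SWS S SWS; concatenated:

SWSSSWSSWSSWSSSWSSWSSSWSSWSSSWS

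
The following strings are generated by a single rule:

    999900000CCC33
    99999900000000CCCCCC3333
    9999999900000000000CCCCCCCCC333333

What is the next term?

The n-th term is 2n+2 9's then 3n+2 0's then 3n C's then 2n 3's (n = 1, 2, …).
For the next term, n = 4, so the run lengths are 10, 14, 12, 8.

999999999900000000000000CCCCCCCCCCCC33333333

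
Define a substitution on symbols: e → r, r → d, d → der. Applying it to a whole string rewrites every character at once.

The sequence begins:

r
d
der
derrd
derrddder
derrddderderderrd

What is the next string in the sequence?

Applying the rule to each of the 17 symbols of derrddderderderrd gives the pieces der r d d der der der r d der r d der r d d der, which concatenate to the answer.

derrddderderderrdderrdderrddder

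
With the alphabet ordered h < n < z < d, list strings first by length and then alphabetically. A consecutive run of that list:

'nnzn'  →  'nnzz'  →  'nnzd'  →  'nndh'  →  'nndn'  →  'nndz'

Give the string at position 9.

nzhn

Stepping forward 3 times from nndz: nndz → nndd → nzhh, then the target.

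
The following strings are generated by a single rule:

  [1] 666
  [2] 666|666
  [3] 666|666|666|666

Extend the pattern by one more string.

s(k+1) = s(k)·|·s(k) — each term doubles the last with '|' between the halves.
So the next term is two copies of 666|666|666|666 with '|' between the halves.

666|666|666|666|666|666|666|666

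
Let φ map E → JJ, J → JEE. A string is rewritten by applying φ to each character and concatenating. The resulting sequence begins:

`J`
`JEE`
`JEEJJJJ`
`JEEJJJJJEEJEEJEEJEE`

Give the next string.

JEEJJJJJEEJEEJEEJEEJEEJJJJJEEJJJJJEEJJJJJEEJJJJ

Applying the rule to each of the 19 symbols of JEEJJJJJEEJEEJEEJEE gives the pieces JEE JJ JJ JEE JEE JEE JEE JEE JJ JJ JEE JJ JJ JEE JJ JJ JEE JJ JJ, which concatenate to the answer.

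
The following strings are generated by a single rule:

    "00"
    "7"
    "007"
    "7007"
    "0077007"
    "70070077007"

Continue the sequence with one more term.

007700770070077007

This is a Fibonacci-style word recurrence s(k) = s(k−2)·s(k−1): e.g. 00·7 = 007.
So term 7 is 0077007·70070077007.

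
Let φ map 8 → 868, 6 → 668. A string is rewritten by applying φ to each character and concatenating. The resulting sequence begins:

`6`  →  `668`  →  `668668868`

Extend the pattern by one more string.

668668868668668868868668868

Expanding 668668868: 6→668, 6→668, 8→868, 6→668, 6→668, 8→868, 8→868, 6→668, 8→868. Concatenated: 668 668 868 668 668 868 868 668 868.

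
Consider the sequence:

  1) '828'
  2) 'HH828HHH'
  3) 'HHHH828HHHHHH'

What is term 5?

HHHHHHHH828HHHHHHHHHHHH

s(k+1) = HH·s(k)·HHH, so each term gains HH as a prefix and HHH as a suffix.
From HHHH828HHHHHH, 2 further steps: HHHH828HHHHHH → HHHHHH828HHHHHHHHH → (answer).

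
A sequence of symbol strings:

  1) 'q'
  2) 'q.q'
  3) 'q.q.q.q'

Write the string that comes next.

s(k+1) = s(k)·.·s(k) — each term doubles the last with '.' between the halves.
Doubling q.q.q.q with '.' between the halves:

q.q.q.q.q.q.q.q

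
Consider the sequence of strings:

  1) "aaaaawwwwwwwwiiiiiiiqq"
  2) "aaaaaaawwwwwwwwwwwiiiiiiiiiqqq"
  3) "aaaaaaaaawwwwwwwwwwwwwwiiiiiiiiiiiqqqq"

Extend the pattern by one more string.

Reading off run lengths: a runs 5, 7, 9; w runs 8, 11, 14; i runs 7, 9, 11; q runs 2, 3, 4 — each is linear in n, where the shown terms are n = 3, 4, 5.
Setting n = 6 gives 11, 17, 13, 5 characters in each block.

aaaaaaaaaaawwwwwwwwwwwwwwwwwiiiiiiiiiiiiiqqqqq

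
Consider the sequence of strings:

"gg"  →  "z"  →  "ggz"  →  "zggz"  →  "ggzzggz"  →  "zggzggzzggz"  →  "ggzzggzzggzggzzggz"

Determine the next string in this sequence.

This is a Fibonacci-style word recurrence s(k) = s(k−2)·s(k−1): e.g. gg·z = ggz.
The next term joins zggzggzzggz and ggzzggzzggzggzzggz.

zggzggzzggzggzzggzzggzggzzggz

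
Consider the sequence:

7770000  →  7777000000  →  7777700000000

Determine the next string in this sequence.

Reading off run lengths: 7 runs 3, 4, 5; 0 runs 4, 6, 8 — each is linear in n, where the shown terms are n = 2, 3, 4.
For the next term, n = 5, so the run lengths are 6, 10.

7777770000000000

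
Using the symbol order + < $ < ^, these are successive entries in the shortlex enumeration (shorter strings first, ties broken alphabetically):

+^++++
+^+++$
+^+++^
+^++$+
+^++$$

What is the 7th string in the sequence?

+^++^+

Stepping forward 2 times from +^++$$: +^++$$ → +^++$^, then the target.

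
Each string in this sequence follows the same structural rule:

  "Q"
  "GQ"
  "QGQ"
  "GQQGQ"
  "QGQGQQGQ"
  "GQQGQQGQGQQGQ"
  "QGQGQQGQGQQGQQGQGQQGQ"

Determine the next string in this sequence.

This is a Fibonacci-style word recurrence s(k) = s(k−2)·s(k−1): e.g. Q·GQ = QGQ.
The next term joins GQQGQQGQGQQGQ and QGQGQQGQGQQGQQGQGQQGQ.

GQQGQQGQGQQGQQGQGQQGQGQQGQQGQGQQGQ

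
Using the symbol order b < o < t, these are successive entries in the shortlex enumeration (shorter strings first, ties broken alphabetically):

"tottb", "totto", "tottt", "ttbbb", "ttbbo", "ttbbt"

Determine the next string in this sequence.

The successor of ttbbt increments the rightmost position that isn't already t and resets every position after it to b.

ttbob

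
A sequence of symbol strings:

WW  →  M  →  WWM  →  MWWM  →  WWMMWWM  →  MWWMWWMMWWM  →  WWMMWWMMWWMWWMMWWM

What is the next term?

MWWMWWMMWWMWWMMWWMMWWMWWMMWWM

From term 3 onward, concatenate the second-to-last term with the last: WW·M = WWM, M·WWM = MWWM, …
The next term joins MWWMWWMMWWM and WWMMWWMMWWMWWMMWWM.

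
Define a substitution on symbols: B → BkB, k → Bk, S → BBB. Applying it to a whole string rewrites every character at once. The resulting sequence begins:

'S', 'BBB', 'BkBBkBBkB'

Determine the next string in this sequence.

BkBBkBkBBkBBkBkBBkBBkBkB

Expanding BkBBkBBkB: B→BkB, k→Bk, B→BkB, B→BkB, k→Bk, B→BkB, B→BkB, k→Bk, B→BkB. Concatenated: BkB Bk BkB BkB Bk BkB BkB Bk BkB.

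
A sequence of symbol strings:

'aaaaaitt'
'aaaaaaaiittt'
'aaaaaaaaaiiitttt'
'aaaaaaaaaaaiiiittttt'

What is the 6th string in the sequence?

Each string has the form a^{2n+1} i^{n-1} t^{n}, where the shown terms are n = 2, 3, 4, 5.
For term 6, n = 7, so the run lengths are 15, 6, 7.

aaaaaaaaaaaaaaaiiiiiittttttt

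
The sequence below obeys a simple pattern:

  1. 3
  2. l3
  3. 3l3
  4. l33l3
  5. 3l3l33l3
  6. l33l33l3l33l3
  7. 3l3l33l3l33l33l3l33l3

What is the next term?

From term 3 onward, concatenate the second-to-last term with the last: 3·l3 = 3l3, l3·3l3 = l33l3, …
Continuing: l33l33l3l33l3 · 3l3l33l3l33l33l3l33l3 gives term 8.

l33l33l3l33l33l3l33l3l33l33l3l33l3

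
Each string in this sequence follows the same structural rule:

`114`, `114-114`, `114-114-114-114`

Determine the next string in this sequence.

114-114-114-114-114-114-114-114

Every step duplicates the string with '-' between the halves.
One more doubling of 114-114-114-114 gives the answer.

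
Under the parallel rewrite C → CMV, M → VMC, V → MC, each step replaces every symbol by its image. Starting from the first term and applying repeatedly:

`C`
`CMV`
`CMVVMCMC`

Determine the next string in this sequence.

CMVVMCMCMCVMCCMVVMCCMV

Expanding CMVVMCMC: C→CMV, M→VMC, V→MC, V→MC, M→VMC, C→CMV, M→VMC, C→CMV. Concatenated: CMV VMC MC MC VMC CMV VMC CMV.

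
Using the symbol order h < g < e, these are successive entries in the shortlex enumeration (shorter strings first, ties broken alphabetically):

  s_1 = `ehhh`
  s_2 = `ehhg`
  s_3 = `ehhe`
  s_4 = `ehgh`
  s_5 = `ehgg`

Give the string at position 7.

eheh

Continuing the enumeration 2 steps past ehgg: ehgg → ehge → (answer).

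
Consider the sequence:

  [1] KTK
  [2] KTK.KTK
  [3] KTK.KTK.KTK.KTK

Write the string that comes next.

Every step duplicates the string with '.' between the halves.
So the next term is two copies of KTK.KTK.KTK.KTK with '.' between the halves.

KTK.KTK.KTK.KTK.KTK.KTK.KTK.KTK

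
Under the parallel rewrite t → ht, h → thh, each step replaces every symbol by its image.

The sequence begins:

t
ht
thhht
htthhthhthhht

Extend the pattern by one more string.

Applying the rule to each of the 13 symbols of htthhthhthhht gives the pieces thh ht ht thh thh ht thh thh ht thh thh thh ht, which concatenate to the answer.

thhhthtthhthhhtthhthhhtthhthhthhht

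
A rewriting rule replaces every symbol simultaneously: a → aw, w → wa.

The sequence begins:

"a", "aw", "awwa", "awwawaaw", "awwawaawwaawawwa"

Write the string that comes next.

φ(awwawaawwaawawwa) expands symbol-by-symbol to aw wa wa aw wa aw aw wa wa aw aw wa aw wa wa aw; joining the 16 pieces gives the next term.

awwawaawwaawawwawaawawwaawwawaaw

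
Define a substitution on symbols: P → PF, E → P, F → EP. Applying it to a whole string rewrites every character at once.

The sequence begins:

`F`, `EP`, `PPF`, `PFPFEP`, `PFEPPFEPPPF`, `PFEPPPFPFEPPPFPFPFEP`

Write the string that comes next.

PFEPPPFPFPFEPPFEPPPFPFPFEPPFEPPFEPPPF

Replace each of the 20 characters of PFEPPPFPFEPPPFPFPFEP in place — PF EP P PF PF PF EP PF EP P PF PF PF EP PF EP PF EP P PF — and concatenate.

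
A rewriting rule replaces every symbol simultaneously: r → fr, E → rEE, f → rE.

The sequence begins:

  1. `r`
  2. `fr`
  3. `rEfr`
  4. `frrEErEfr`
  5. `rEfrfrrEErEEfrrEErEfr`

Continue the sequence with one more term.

frrEErEfrrEfrfrrEErEEfrrEErEErEfrfrrEErEEfrrEErEfr

φ(rEfrfrrEErEEfrrEErEfr) expands symbol-by-symbol to fr rEE rE fr rE fr fr rEE rEE fr rEE rEE rE fr fr rEE rEE fr rEE rE fr; joining the 21 pieces gives the next term.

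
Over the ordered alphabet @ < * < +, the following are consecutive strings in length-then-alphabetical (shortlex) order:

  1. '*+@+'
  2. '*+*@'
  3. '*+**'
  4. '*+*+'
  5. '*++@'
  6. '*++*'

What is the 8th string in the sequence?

Continuing the enumeration 2 steps past *++*: *++* → *+++ → (answer).

+@@@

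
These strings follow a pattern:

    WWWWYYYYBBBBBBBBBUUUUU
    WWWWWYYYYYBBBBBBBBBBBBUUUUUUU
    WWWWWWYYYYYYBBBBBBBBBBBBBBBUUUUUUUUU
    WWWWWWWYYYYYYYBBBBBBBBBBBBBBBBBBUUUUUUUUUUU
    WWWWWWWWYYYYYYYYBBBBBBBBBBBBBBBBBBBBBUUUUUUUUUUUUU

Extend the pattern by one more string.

Reading off run lengths: W runs 4, 5, 6, 7, 8; Y runs 4, 5, 6, 7, 8; B runs 9, 12, 15, 18, 21; U runs 5, 7, 9, 11, 13 — each is linear in n, where the shown terms are n = 3, 4, 5, 6, 7.
For the next term, n = 8, so the run lengths are 9, 9, 24, 15.

WWWWWWWWWYYYYYYYYYBBBBBBBBBBBBBBBBBBBBBBBBUUUUUUUUUUUUUUU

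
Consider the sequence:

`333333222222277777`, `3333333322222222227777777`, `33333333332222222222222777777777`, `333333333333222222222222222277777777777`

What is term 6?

Each string has the form 3^{2n+2} 2^{3n+1} 7^{2n+1}, where the shown terms are n = 2, 3, 4, 5.
Setting n = 7 gives 16, 22, 15 characters in each block.

33333333333333332222222222222222222222777777777777777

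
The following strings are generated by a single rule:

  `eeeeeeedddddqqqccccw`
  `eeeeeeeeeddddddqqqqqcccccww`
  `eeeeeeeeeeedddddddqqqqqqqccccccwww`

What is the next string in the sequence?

The n-th term is 2n+3 e's then n+3 d's then 2n-1 q's then n+2 c's then n-1 w's, where the shown terms are n = 2, 3, 4.
For the next term, n = 5, so the run lengths are 13, 8, 9, 7, 4.

eeeeeeeeeeeeeddddddddqqqqqqqqqcccccccwwww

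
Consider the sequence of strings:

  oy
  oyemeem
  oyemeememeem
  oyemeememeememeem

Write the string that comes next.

Each term is the previous one with emeem appended.
One more step from oyemeememeememeem gives the answer.

oyemeememeememeememeem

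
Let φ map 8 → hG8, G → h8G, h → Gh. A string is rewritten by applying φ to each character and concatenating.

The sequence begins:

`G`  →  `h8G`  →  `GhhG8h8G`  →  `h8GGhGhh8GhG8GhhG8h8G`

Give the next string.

GhhG8h8Gh8GGhh8GGhGhhG8h8GGhh8GhG8h8GGhGhh8GhG8GhhG8h8G

φ(h8GGhGhh8GhG8GhhG8h8G) expands symbol-by-symbol to Gh hG8 h8G h8G Gh h8G Gh Gh hG8 h8G Gh h8G hG8 h8G Gh Gh h8G hG8 Gh hG8 h8G; joining the 21 pieces gives the next term.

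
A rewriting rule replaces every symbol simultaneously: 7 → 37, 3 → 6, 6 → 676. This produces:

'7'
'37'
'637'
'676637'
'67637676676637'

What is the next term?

Rewriting the 14 symbols of 67637676676637 one by one yields 676 37 676 6 37 676 37 676 676 37 676 676 6 37; concatenated:

676376766376763767667637676676637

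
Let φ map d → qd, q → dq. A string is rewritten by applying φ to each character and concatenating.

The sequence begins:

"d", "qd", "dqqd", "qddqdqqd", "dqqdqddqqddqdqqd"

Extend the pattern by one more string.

φ(dqqdqddqqddqdqqd) expands symbol-by-symbol to qd dq dq qd dq qd qd dq dq qd qd dq qd dq dq qd; joining the 16 pieces gives the next term.

qddqdqqddqqdqddqdqqdqddqqddqdqqd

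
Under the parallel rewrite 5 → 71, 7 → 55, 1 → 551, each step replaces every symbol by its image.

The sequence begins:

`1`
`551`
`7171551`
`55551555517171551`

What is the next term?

Applying the rule to each of the 17 symbols of 55551555517171551 gives the pieces 71 71 71 71 551 71 71 71 71 551 55 551 55 551 71 71 551, which concatenate to the answer.

717171715517171717155155551555517171551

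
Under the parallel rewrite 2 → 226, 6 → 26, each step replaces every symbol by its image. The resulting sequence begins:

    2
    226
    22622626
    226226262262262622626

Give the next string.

φ(226226262262262622626) expands symbol-by-symbol to 226 226 26 226 226 26 226 26 226 226 26 226 226 26 226 26 226 226 26 226 26; joining the 21 pieces gives the next term.

2262262622622626226262262262622622626226262262262622626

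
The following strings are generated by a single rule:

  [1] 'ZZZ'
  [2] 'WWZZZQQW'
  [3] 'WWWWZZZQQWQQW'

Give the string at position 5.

WWWWWWWWZZZQQWQQWQQWQQW

s(k+1) = WW·s(k)·QQW, so each term gains WW as a prefix and QQW as a suffix.
From WWWWZZZQQWQQW, 2 further steps: WWWWZZZQQWQQW → WWWWWWZZZQQWQQWQQW → (answer).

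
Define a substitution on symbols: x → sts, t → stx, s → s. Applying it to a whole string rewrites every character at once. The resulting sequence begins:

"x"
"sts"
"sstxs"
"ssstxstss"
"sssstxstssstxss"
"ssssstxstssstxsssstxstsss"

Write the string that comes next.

Rewriting the 25 symbols of ssssstxstssstxsssstxstsss one by one yields s s s s s stx sts s stx s s s stx sts s s s s stx sts s stx s s s; concatenated:

sssssstxstssstxsssstxstsssssstxstssstxsss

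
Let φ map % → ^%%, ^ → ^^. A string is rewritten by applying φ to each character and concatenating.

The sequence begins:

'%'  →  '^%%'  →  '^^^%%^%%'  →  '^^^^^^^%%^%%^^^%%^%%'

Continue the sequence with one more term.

φ(^^^^^^^%%^%%^^^%%^%%) expands symbol-by-symbol to ^^ ^^ ^^ ^^ ^^ ^^ ^^ ^%% ^%% ^^ ^%% ^%% ^^ ^^ ^^ ^%% ^%% ^^ ^%% ^%%; joining the 20 pieces gives the next term.

^^^^^^^^^^^^^^^%%^%%^^^%%^%%^^^^^^^%%^%%^^^%%^%%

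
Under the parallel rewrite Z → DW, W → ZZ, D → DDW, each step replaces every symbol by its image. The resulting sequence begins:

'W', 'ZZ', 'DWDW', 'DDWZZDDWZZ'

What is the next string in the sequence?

Apply φ to DDWZZDDWZZ symbol by symbol: D→DDW, D→DDW, W→ZZ, Z→DW, Z→DW, D→DDW, D→DDW, W→ZZ, Z→DW, Z→DW; joined: DDW DDW ZZ DW DW DDW DDW ZZ DW DW.

DDWDDWZZDWDWDDWDDWZZDWDW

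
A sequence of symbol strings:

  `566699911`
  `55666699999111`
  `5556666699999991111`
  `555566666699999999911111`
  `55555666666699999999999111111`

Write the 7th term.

555555566666666699999999999999911111111

The n-th term is n 5's then n+2 6's then 2n+1 9's then n+1 1's (n = 1, 2, …).
At n = 7 the blocks have lengths 7, 9, 15, 8.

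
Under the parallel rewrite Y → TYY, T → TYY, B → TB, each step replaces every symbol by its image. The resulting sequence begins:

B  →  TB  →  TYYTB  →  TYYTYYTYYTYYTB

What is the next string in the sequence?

TYYTYYTYYTYYTYYTYYTYYTYYTYYTYYTYYTYYTYYTB

φ(TYYTYYTYYTYYTB) expands symbol-by-symbol to TYY TYY TYY TYY TYY TYY TYY TYY TYY TYY TYY TYY TYY TB; joining the 14 pieces gives the next term.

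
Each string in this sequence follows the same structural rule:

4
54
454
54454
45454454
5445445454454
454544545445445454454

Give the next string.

5445445454454454544545445445454454

This is a Fibonacci-style word recurrence s(k) = s(k−2)·s(k−1): e.g. 4·54 = 454.
The next term joins 5445445454454 and 454544545445445454454.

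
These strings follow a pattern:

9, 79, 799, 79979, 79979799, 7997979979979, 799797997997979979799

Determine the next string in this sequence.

7997979979979799797997997979979979

This is a Fibonacci-style word recurrence s(k) = s(k−1)·s(k−2): e.g. 79·9 = 799.
So term 8 is 799797997997979979799·7997979979979.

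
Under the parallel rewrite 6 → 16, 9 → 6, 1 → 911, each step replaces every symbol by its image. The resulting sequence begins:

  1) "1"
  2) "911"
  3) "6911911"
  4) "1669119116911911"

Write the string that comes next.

Replace each of the 16 characters of 1669119116911911 in place — 911 16 16 6 911 911 6 911 911 16 6 911 911 6 911 911 — and concatenate.

9111616691191169119111669119116911911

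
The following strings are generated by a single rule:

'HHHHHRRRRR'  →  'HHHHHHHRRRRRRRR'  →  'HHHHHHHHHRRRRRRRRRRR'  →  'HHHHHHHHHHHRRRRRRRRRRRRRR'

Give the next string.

Each string has the form H^{2n+1} R^{3n-1}, where the shown terms are n = 2, 3, 4, 5.
At n = 6 the blocks have lengths 13, 17.

HHHHHHHHHHHHHRRRRRRRRRRRRRRRRR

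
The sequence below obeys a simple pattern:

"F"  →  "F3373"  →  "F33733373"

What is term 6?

The strings grow by a fixed suffix 3373 each time.
From F33733373, 3 further steps: F33733373 → F337333733373 → F3373337333733373 → (answer).

F33733373337333733373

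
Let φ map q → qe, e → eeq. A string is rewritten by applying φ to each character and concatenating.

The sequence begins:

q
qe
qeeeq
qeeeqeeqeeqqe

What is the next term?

qeeeqeeqeeqqeeeqeeqqeeeqeeqqeqeeeq

Replace each of the 13 characters of qeeeqeeqeeqqe in place — qe eeq eeq eeq qe eeq eeq qe eeq eeq qe qe eeq — and concatenate.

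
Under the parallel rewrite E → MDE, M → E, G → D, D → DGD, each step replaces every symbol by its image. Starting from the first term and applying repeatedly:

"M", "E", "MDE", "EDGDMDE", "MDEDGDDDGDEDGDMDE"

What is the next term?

Rewriting the 17 symbols of MDEDGDDDGDEDGDMDE one by one yields E DGD MDE DGD D DGD DGD DGD D DGD MDE DGD D DGD E DGD MDE; concatenated:

EDGDMDEDGDDDGDDGDDGDDDGDMDEDGDDDGDEDGDMDE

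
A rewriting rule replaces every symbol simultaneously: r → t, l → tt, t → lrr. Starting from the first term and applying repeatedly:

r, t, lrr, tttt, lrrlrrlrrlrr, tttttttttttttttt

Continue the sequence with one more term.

lrrlrrlrrlrrlrrlrrlrrlrrlrrlrrlrrlrrlrrlrrlrrlrr

Applying the rule to each of the 16 symbols of tttttttttttttttt gives the pieces lrr lrr lrr lrr lrr lrr lrr lrr lrr lrr lrr lrr lrr lrr lrr lrr, which concatenate to the answer.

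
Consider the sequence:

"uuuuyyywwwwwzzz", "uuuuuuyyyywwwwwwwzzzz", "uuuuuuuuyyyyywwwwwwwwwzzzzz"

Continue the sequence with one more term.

uuuuuuuuuuyyyyyywwwwwwwwwwwzzzzzz

Reading off run lengths: u runs 4, 6, 8; y runs 3, 4, 5; w runs 5, 7, 9; z runs 3, 4, 5 — each is linear in n, where the shown terms are n = 2, 3, 4.
For the next term, n = 5, so the run lengths are 10, 6, 11, 6.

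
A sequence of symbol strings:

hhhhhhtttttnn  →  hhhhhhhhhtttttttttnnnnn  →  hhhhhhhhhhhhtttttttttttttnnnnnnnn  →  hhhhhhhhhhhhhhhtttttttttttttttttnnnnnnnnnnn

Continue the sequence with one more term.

Term n consists of 3n+3 h's, followed by 4n+1 t's, followed by 3n-1 n's (n = 1, 2, …).
Setting n = 5 gives 18, 21, 14 characters in each block.

hhhhhhhhhhhhhhhhhhtttttttttttttttttttttnnnnnnnnnnnnnn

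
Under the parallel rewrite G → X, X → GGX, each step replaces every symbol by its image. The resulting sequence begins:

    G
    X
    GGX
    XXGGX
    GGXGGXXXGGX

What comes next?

Expanding GGXGGXXXGGX: G→X, G→X, X→GGX, G→X, G→X, X→GGX, X→GGX, X→GGX, G→X, G→X, X→GGX. Concatenated: X X GGX X X GGX GGX GGX X X GGX.

XXGGXXXGGXGGXGGXXXGGX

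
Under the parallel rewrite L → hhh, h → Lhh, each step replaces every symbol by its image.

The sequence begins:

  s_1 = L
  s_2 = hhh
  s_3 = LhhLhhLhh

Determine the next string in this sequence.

hhhLhhLhhhhhLhhLhhhhhLhhLhh

Expanding LhhLhhLhh: L→hhh, h→Lhh, h→Lhh, L→hhh, h→Lhh, h→Lhh, L→hhh, h→Lhh, h→Lhh. Concatenated: hhh Lhh Lhh hhh Lhh Lhh hhh Lhh Lhh.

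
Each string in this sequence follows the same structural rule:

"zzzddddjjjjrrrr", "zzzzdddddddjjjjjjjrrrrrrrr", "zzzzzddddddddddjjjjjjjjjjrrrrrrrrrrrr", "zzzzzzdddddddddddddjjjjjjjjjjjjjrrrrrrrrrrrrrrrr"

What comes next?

Reading off run lengths: z runs 3, 4, 5, 6; d runs 4, 7, 10, 13; j runs 4, 7, 10, 13; r runs 4, 8, 12, 16 — each is linear in n (n = 1, 2, …).
For the next term, n = 5, so the run lengths are 7, 16, 16, 20.

zzzzzzzddddddddddddddddjjjjjjjjjjjjjjjjrrrrrrrrrrrrrrrrrrrr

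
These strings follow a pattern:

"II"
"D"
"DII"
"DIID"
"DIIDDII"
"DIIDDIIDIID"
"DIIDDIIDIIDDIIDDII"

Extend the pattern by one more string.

This is a Fibonacci-style word recurrence s(k) = s(k−1)·s(k−2): e.g. D·II = DII.
So term 8 is DIIDDIIDIIDDIIDDII·DIIDDIIDIID.

DIIDDIIDIIDDIIDDIIDIIDDIIDIID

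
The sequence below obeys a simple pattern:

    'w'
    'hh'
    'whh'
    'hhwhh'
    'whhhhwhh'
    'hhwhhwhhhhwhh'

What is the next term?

Each term (from the third on) is the two preceding terms concatenated in order: term 3 = w·hh = whh.
Continuing: whhhhwhh · hhwhhwhhhhwhh gives term 7.

whhhhwhhhhwhhwhhhhwhh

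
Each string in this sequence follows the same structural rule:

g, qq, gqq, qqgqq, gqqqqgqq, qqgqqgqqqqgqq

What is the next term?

gqqqqgqqqqgqqgqqqqgqq

From term 3 onward, concatenate the second-to-last term with the last: g·qq = gqq, qq·gqq = qqgqq, …
So term 7 is gqqqqgqq·qqgqqgqqqqgqq.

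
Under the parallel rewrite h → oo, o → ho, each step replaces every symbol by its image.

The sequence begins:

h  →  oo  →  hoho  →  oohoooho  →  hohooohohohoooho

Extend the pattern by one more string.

oohooohohohooohooohooohohohoooho

φ(hohooohohohoooho) expands symbol-by-symbol to oo ho oo ho ho ho oo ho oo ho oo ho ho ho oo ho; joining the 16 pieces gives the next term.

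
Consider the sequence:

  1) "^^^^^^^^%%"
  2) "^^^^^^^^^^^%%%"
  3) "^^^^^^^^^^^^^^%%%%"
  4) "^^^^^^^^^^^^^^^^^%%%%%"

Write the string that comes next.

Term n consists of 3n+2 ^'s, followed by n %'s, where the shown terms are n = 2, 3, 4, 5.
Setting n = 6 gives 20, 6 characters in each block.

^^^^^^^^^^^^^^^^^^^^%%%%%%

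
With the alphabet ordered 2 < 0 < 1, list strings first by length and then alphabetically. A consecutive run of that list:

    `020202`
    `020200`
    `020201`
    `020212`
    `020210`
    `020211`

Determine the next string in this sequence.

The successor of 020211 increments the rightmost position that isn't already 1 and resets every position after it to 2.

020022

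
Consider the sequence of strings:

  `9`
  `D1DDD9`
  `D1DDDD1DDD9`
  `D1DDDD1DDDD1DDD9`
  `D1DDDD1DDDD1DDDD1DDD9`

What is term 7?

The strings grow by a fixed prefix D1DDD each time.
From D1DDDD1DDDD1DDDD1DDD9, 2 further steps: D1DDDD1DDDD1DDDD1DDD9 → D1DDDD1DDDD1DDDD1DDDD1DDD9 → (answer).

D1DDDD1DDDD1DDDD1DDDD1DDDD1DDD9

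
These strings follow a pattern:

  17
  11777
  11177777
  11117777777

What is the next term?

11111777777777

Reading off run lengths: 1 runs 1, 2, 3, 4; 7 runs 1, 3, 5, 7 — each is linear in n (n = 1, 2, …).
At n = 5 the blocks have lengths 5, 9.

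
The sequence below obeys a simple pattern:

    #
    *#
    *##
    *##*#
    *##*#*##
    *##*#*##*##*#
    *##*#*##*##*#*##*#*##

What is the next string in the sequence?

Each term (from the third on) is the previous term followed by the one before it: term 3 = *#·# = *##.
Continuing: *##*#*##*##*#*##*#*## · *##*#*##*##*# gives term 8.

*##*#*##*##*#*##*#*##*##*#*##*##*#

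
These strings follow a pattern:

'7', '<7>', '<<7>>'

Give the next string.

<<<7>>>

Each term wraps the previous one in < on the left and > on the right.
One more step from <<7>> gives the answer.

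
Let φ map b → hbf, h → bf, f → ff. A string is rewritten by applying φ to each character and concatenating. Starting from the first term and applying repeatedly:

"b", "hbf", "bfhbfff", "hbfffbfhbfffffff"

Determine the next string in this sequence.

Applying the rule to each of the 16 symbols of hbfffbfhbfffffff gives the pieces bf hbf ff ff ff hbf ff bf hbf ff ff ff ff ff ff ff, which concatenate to the answer.

bfhbfffffffhbfffbfhbfffffffffffffff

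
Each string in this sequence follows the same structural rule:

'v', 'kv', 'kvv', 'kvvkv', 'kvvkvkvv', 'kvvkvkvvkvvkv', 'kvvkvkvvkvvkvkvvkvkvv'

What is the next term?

kvvkvkvvkvvkvkvvkvkvvkvvkvkvvkvvkv

This is a Fibonacci-style word recurrence s(k) = s(k−1)·s(k−2): e.g. kv·v = kvv.
So term 8 is kvvkvkvvkvvkvkvvkvkvv·kvvkvkvvkvvkv.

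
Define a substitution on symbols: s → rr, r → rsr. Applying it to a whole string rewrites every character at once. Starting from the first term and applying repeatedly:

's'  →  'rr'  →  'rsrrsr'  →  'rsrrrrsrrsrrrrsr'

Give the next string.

Replace each of the 16 characters of rsrrrrsrrsrrrrsr in place — rsr rr rsr rsr rsr rsr rr rsr rsr rr rsr rsr rsr rsr rr rsr — and concatenate.

rsrrrrsrrsrrsrrsrrrrsrrsrrrrsrrsrrsrrsrrrrsr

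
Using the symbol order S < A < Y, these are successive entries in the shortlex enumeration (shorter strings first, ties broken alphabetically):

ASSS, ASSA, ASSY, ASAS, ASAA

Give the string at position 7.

Continuing the enumeration 2 steps past ASAA: ASAA → ASAY → (answer).

ASYS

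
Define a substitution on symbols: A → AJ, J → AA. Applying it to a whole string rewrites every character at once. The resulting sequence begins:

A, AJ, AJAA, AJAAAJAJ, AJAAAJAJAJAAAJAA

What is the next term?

Rewriting the 16 symbols of AJAAAJAJAJAAAJAA one by one yields AJ AA AJ AJ AJ AA AJ AA AJ AA AJ AJ AJ AA AJ AJ; concatenated:

AJAAAJAJAJAAAJAAAJAAAJAJAJAAAJAJ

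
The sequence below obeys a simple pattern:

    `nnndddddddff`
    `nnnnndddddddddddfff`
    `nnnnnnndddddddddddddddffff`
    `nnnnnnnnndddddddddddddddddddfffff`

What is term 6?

nnnnnnnnnnnnndddddddddddddddddddddddddddfffffff

Term n consists of 2n-1 n's, followed by 4n-1 d's, followed by n f's, where the shown terms are n = 2, 3, 4, 5.
For term 6, n = 7, so the run lengths are 13, 27, 7.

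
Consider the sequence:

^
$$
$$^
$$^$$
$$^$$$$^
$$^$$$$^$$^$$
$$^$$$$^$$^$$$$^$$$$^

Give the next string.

$$^$$$$^$$^$$$$^$$$$^$$^$$$$^$$^$$

This is a Fibonacci-style word recurrence s(k) = s(k−1)·s(k−2): e.g. $$·^ = $$^.
So term 8 is $$^$$$$^$$^$$$$^$$$$^·$$^$$$$^$$^$$.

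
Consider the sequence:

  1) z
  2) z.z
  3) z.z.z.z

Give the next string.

Every step duplicates the string with '.' between the halves.
Doubling z.z.z.z with '.' between the halves:

z.z.z.z.z.z.z.z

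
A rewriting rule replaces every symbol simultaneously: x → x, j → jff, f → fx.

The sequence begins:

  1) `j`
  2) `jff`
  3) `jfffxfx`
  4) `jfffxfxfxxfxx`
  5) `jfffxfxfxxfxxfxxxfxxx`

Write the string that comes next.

Replace each of the 21 characters of jfffxfxfxxfxxfxxxfxxx in place — jff fx fx fx x fx x fx x x fx x x fx x x x fx x x x — and concatenate.

jfffxfxfxxfxxfxxxfxxxfxxxxfxxxx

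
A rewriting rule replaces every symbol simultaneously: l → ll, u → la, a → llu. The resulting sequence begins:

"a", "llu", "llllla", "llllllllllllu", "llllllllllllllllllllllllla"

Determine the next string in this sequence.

Applying the rule to each of the 26 symbols of llllllllllllllllllllllllla gives the pieces ll ll ll ll ll ll ll ll ll ll ll ll ll ll ll ll ll ll ll ll ll ll ll ll ll llu, which concatenate to the answer.

llllllllllllllllllllllllllllllllllllllllllllllllllllu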